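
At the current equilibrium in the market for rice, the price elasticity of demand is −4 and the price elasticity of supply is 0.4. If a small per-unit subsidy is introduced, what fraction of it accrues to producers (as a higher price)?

Producer share = 10/11

For a small subsidy around the equilibrium, the benefit split depends on the relative slopes, which at a point are proportional to the elasticities.
Buyer share = εs/(εs + |εd|) = 0.4/(0.4 + 4) = 1/11; seller share = |εd|/(εs + |εd|) = 10/11.
So producers capture 10/11 of the subsidy.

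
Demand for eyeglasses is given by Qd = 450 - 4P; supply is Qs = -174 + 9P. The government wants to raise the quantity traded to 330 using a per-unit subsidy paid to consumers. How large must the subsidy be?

Required subsidy s = 26 per unit

At Q = 330, invert demand for the buyer price: Pb = (450 − 330)/4 = 30; invert supply for the seller price: Ps = (330 − (-174))/9 = 56.
The subsidy must fill the gap: s = Ps − Pb = 56 − 30 = 26.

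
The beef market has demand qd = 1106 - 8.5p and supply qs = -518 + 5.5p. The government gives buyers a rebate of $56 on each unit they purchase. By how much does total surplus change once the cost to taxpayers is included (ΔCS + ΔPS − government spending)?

Net change in total surplus = -$5236

Pre-subsidy: 1106 - 8.5p = -518 + 5.5p gives p* = 116, q* = 120.
With the rebate, buyers effectively pay pb = ps − 56, where ps is the price sellers receive.
Demand in terms of ps becomes qd = 1106 − 8.5(ps − 56) = 1582 - 8.5ps. Setting this equal to supply: 1582 - 8.5ps = -518 + 5.5ps, so ps = 150.
Buyers pay pb = 150 − 56 = 94; q' = -518 + 5.5·150 = 307.
ΔCS = ½(120 + 307)(116 − 94) = 4697; ΔPS = ½(120 + 307)(150 − 116) = 7259.
Government spending = 56 × 307 = 17192.
Net change = 4697 + 7259 − 17192 = -5236. The loss equals the DWL triangle ½·56·187.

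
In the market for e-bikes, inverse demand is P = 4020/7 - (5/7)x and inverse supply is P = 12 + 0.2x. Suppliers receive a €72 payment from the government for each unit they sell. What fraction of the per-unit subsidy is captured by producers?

Producer share = 0.21875

Pre-subsidy: 4020/7 - (5/7)x = 12 + 0.2x gives x* = 615 and P* = 135.
With the subsidy, sellers receive Ps = Pb + 72 for each unit, where Pb is the price buyers pay.
On the curves, Pb = 4020/7 - (5/7)x and Ps = 12 + 0.2x; the wedge Ps − Pb = 72 gives 12 + 0.2x − (4020/7 - (5/7)x) = 72, so x' = 693.75.
Then Pb = 4020/7 − (5/7)·693.75 = 78.75 and Ps = 12 + 0.2·693.75 = 150.75.
Buyers' price falls by P* − Pb = 135 − 78.75 = 56.25; sellers' price rises by Ps − P* = 150.75 − 135 = 15.75.
So producers capture 15.75/72 = 0.21875 of each unit of subsidy.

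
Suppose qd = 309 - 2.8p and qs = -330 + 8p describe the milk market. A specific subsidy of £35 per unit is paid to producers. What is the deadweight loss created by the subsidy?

Deadweight loss = 34300/27

Pre-subsidy: 309 - 2.8p = -330 + 8p gives p* = 355/6, q* = 430/3.
With the subsidy, sellers receive ps = pb + 35 for each unit, where pb is the price buyers pay.
Supply in terms of pb becomes qs = -330 + 8(pb + 35) = -50 + 8pb. Setting this equal to demand: 309 - 2.8pb = -50 + 8pb, so pb = 1795/54.
Sellers receive ps = 1795/54 + 35 = 3685/54; q' = 309 − 2.8·(1795/54) = 5830/27.
The subsidy expands output by 5830/27 − 430/3 = 1960/27 past the efficient level; on those units the gap between marginal cost and willingness to pay runs from 0 up to 35.
DWL = ½ × 35 × 1960/27 = 34300/27.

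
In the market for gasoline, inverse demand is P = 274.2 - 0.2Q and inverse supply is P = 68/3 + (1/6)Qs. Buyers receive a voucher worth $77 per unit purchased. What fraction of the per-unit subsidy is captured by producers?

Producer share = 5/11

Pre-subsidy: 274.2 - 0.2Q = 68/3 + (1/6)Q gives Q* = 686 and P* = 137.
With the rebate, buyers effectively pay Pb = Ps − 77, where Ps is the price sellers receive.
On the curves, Pb = 274.2 - 0.2Q and Ps = 68/3 + (1/6)Q; the wedge Ps − Pb = 77 gives 68/3 + (1/6)Q − (274.2 - 0.2Q) = 77, so Q' = 896.
Then Pb = 274.2 − 0.2·896 = 95 and Ps = 68/3 + (1/6)·896 = 172.
Buyers' price falls by P* − Pb = 137 − 95 = 42; sellers' price rises by Ps − P* = 172 − 137 = 35.
So producers capture 35/77 = 5/11 of each unit of subsidy.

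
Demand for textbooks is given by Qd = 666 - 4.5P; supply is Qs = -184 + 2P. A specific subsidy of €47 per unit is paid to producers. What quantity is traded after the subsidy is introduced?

Q' = 1854/13

Pre-subsidy: 666 - 4.5P = -184 + 2P gives P* = 1700/13, Q* = 1008/13.
With the subsidy, sellers receive Ps = Pb + 47 for each unit, where Pb is the price buyers pay.
Supply in terms of Pb becomes Qs = -184 + 2(Pb + 47) = -90 + 2Pb. Setting this equal to demand: 666 - 4.5Pb = -90 + 2Pb, so Pb = 1512/13.
Sellers receive Ps = 1512/13 + 47 = 2123/13; Q' = 666 − 4.5·(1512/13) = 1854/13.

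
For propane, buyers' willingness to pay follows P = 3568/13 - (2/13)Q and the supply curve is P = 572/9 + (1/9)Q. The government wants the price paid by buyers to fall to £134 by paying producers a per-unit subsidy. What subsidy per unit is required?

Required subsidy s = £31 per unit

At a buyer price of 134, quantity demanded is 1784 − 6.5·134 = 913.
Sellers supply 913 only when they receive Ps = 572/9 + (1/9)·913 = 165.
s = Ps − Pb = 165 − 134 = 31.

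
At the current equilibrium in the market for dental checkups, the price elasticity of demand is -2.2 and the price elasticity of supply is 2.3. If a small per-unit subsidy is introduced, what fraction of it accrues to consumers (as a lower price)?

Consumer share = 23/45

For a small subsidy around the equilibrium, the benefit split depends on the relative slopes, which at a point are proportional to the elasticities.
Buyer share = εs/(εs + |εd|) = 2.3/(2.3 + 2.2) = 23/45; seller share = |εd|/(εs + |εd|) = 22/45.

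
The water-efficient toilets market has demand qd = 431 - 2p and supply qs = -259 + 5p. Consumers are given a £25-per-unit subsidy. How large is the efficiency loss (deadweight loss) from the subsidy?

Deadweight loss = 3125/7

Pre-subsidy: 431 - 2p = -259 + 5p gives p* = 690/7, q* = 1637/7.
With the rebate, buyers effectively pay pb = ps − 25, where ps is the price sellers receive.
Demand in terms of ps becomes qd = 431 − 2(ps − 25) = 481 - 2ps. Setting this equal to supply: 481 - 2ps = -259 + 5ps, so ps = 740/7.
Buyers pay pb = 740/7 − 25 = 565/7; q' = -259 + 5·(740/7) = 1887/7.
The subsidy expands output by 1887/7 − 1637/7 = 250/7 past the efficient level; on those units the gap between marginal cost and willingness to pay runs from 0 up to 25.
DWL = ½ × 25 × 250/7 = 3125/7.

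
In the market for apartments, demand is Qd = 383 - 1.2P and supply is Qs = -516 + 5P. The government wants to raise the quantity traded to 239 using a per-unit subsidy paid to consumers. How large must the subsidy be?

At Q = 239, invert demand for the buyer price: Pb = (383 − 239)/1.2 = 120; invert supply for the seller price: Ps = (239 − (-516))/5 = 151.
The subsidy must fill the gap: s = Ps − Pb = 151 − 120 = 31.

Required subsidy s = 31 per unit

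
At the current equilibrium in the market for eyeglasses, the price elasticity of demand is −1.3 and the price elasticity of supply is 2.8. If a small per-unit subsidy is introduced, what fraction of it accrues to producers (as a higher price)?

For a small subsidy around the equilibrium, the benefit split depends on the relative slopes, which at a point are proportional to the elasticities.
Buyer share = εs/(εs + |εd|) = 2.8/(2.8 + 1.3) = 28/41; seller share = |εd|/(εs + |εd|) = 13/41.
So producers capture 13/41 of the subsidy.

Producer share = 13/41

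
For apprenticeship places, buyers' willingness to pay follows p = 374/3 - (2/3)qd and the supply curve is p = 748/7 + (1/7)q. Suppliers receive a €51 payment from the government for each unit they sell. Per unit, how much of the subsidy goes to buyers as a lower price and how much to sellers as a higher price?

Buyers gain €42 per unit; sellers gain €9 per unit

Pre-subsidy: 374/3 - (2/3)q = 748/7 + (1/7)q gives q* = 22 and p* = 110.
With the subsidy, sellers receive ps = pb + 51 for each unit, where pb is the price buyers pay.
On the curves, pb = 374/3 - (2/3)q and ps = 748/7 + (1/7)q; the wedge ps − pb = 51 gives 748/7 + (1/7)q − (374/3 - (2/3)q) = 51, so q' = 85.
Then pb = 374/3 − (2/3)·85 = 68 and ps = 748/7 + (1/7)·85 = 119.
Buyers' price falls by p* − pb = 110 − 68 = 42; sellers' price rises by ps − p* = 119 − 110 = 9.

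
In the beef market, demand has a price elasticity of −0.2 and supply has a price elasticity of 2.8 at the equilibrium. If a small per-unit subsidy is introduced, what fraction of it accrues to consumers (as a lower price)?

For a small subsidy around the equilibrium, the benefit split depends on the relative slopes, which at a point are proportional to the elasticities.
Buyer share = εs/(εs + |εd|) = 2.8/(2.8 + 0.2) = 14/15; seller share = |εd|/(εs + |εd|) = 1/15.

Consumer share = 14/15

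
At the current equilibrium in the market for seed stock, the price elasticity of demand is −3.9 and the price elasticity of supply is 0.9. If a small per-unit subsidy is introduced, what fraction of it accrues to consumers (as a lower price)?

Consumer share = 0.1875

For a small subsidy around the equilibrium, the benefit split depends on the relative slopes, which at a point are proportional to the elasticities.
Buyer share = εs/(εs + |εd|) = 0.9/(0.9 + 3.9) = 0.1875; seller share = |εd|/(εs + |εd|) = 0.8125.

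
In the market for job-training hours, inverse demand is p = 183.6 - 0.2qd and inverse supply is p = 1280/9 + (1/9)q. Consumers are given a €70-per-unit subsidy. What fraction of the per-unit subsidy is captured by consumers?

Pre-subsidy: 183.6 - 0.2q = 1280/9 + (1/9)q gives q* = 133 and p* = 157.
With the rebate, buyers effectively pay pb = ps − 70, where ps is the price sellers receive.
On the curves, pb = 183.6 - 0.2q and ps = 1280/9 + (1/9)q; the wedge ps − pb = 70 gives 1280/9 + (1/9)q − (183.6 - 0.2q) = 70, so q' = 358.
Then pb = 183.6 − 0.2·358 = 112 and ps = 1280/9 + (1/9)·358 = 182.
Buyers' price falls by p* − pb = 157 − 112 = 45; sellers' price rises by ps − p* = 182 − 157 = 25.
So consumers capture 45/70 = 9/14 of each unit of subsidy.

Consumer share = 9/14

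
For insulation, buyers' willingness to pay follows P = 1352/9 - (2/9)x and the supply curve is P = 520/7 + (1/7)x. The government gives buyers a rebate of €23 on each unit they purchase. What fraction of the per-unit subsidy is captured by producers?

Pre-subsidy: 1352/9 - (2/9)x = 520/7 + (1/7)x gives x* = 208 and P* = 104.
With the rebate, buyers effectively pay Pb = Ps − 23, where Ps is the price sellers receive.
On the curves, Pb = 1352/9 - (2/9)x and Ps = 520/7 + (1/7)x; the wedge Ps − Pb = 23 gives 520/7 + (1/7)x − (1352/9 - (2/9)x) = 23, so x' = 271.
Then Pb = 1352/9 − (2/9)·271 = 90 and Ps = 520/7 + (1/7)·271 = 113.
Buyers' price falls by P* − Pb = 104 − 90 = 14; sellers' price rises by Ps − P* = 113 − 104 = 9.
So producers capture 9/23 = 9/23 of each unit of subsidy.

Producer share = 9/23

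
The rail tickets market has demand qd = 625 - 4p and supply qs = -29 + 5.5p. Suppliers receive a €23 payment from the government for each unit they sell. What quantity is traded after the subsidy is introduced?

Pre-subsidy: 625 - 4p = -29 + 5.5p gives p* = 1308/19, q* = 6643/19.
With the subsidy, sellers receive ps = pb + 23 for each unit, where pb is the price buyers pay.
Supply in terms of pb becomes qs = -29 + 5.5(pb + 23) = 97.5 + 5.5pb. Setting this equal to demand: 625 - 4pb = 97.5 + 5.5pb, so pb = 1055/19.
Sellers receive ps = 1055/19 + 23 = 1492/19; q' = 625 − 4·(1055/19) = 7655/19.

q' = 7655/19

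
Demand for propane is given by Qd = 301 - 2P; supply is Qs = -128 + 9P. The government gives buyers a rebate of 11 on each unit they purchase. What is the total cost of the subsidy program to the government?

Government cost = 2651

Pre-subsidy: 301 - 2P = -128 + 9P gives P* = 39, Q* = 223.
With the rebate, buyers effectively pay Pb = Ps − 11, where Ps is the price sellers receive.
Demand in terms of Ps becomes Qd = 301 − 2(Ps − 11) = 323 - 2Ps. Setting this equal to supply: 323 - 2Ps = -128 + 9Ps, so Ps = 41.
Buyers pay Pb = 41 − 11 = 30; Q' = -128 + 9·41 = 241.
Government outlay = subsidy × quantity = 11 × 241 = 2651.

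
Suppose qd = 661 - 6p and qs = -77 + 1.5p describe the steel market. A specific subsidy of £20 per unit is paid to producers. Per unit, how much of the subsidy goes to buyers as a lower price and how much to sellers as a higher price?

Pre-subsidy: 661 - 6p = -77 + 1.5p gives p* = 98.4, q* = 70.6.
With the subsidy, sellers receive ps = pb + 20 for each unit, where pb is the price buyers pay.
Supply in terms of pb becomes qs = -77 + 1.5(pb + 20) = -47 + 1.5pb. Setting this equal to demand: 661 - 6pb = -47 + 1.5pb, so pb = 94.4.
Sellers receive ps = 94.4 + 20 = 114.4; q' = 661 − 6·94.4 = 94.6.
Buyers' price falls by p* − pb = 98.4 − 94.4 = 4; sellers' price rises by ps − p* = 114.4 − 98.4 = 16.

Buyers gain £4 per unit; sellers gain £16 per unit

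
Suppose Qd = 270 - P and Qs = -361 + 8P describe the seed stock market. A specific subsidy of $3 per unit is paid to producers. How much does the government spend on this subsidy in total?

Government cost = 1823/3

Pre-subsidy: 270 - P = -361 + 8P gives P* = 631/9, Q* = 1799/9.
With the subsidy, sellers receive Ps = Pb + 3 for each unit, where Pb is the price buyers pay.
Supply in terms of Pb becomes Qs = -361 + 8(Pb + 3) = -337 + 8Pb. Setting this equal to demand: 270 - Pb = -337 + 8Pb, so Pb = 607/9.
Sellers receive Ps = 607/9 + 3 = 634/9; Q' = 270 − 1·(607/9) = 1823/9.
Government outlay = subsidy × quantity = 3 × 1823/9 = 1823/3.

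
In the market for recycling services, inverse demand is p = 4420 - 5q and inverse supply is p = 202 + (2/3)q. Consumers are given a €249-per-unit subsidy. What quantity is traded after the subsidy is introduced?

Pre-subsidy: 4420 - 5q = 202 + (2/3)q gives q* = 12654/17 and p* = 11870/17.
With the rebate, buyers effectively pay pb = ps − 249, where ps is the price sellers receive.
On the curves, pb = 4420 - 5q and ps = 202 + (2/3)q; the wedge ps − pb = 249 gives 202 + (2/3)q − (4420 - 5q) = 249, so q' = 13401/17.
Then pb = 4420 − 5·(13401/17) = 8135/17 and ps = 202 + (2/3)·(13401/17) = 12368/17.

q' = 13401/17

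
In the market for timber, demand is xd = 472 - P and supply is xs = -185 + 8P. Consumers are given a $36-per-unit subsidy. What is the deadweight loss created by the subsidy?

Pre-subsidy: 472 - P = -185 + 8P gives P* = 73, x* = 399.
With the rebate, buyers effectively pay Pb = Ps − 36, where Ps is the price sellers receive.
Demand in terms of Ps becomes xd = 472 − 1(Ps − 36) = 508 - Ps. Setting this equal to supply: 508 - Ps = -185 + 8Ps, so Ps = 77.
Buyers pay Pb = 77 − 36 = 41; x' = -185 + 8·77 = 431.
The subsidy expands output by 431 − 399 = 32 past the efficient level; on those units the gap between marginal cost and willingness to pay runs from 0 up to 36.
DWL = ½ × 36 × 32 = 576.

Deadweight loss = $576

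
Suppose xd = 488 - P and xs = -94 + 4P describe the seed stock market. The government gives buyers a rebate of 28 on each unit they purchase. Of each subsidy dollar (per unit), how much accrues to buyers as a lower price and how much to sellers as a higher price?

Pre-subsidy: 488 - P = -94 + 4P gives P* = 116.4, x* = 371.6.
With the rebate, buyers effectively pay Pb = Ps − 28, where Ps is the price sellers receive.
Demand in terms of Ps becomes xd = 488 − 1(Ps − 28) = 516 - Ps. Setting this equal to supply: 516 - Ps = -94 + 4Ps, so Ps = 122.
Buyers pay Pb = 122 − 28 = 94; x' = -94 + 4·122 = 394.
Buyers' price falls by P* − Pb = 116.4 − 94 = 22.4; sellers' price rises by Ps − P* = 122 − 116.4 = 5.6.

Buyers gain 22.4 per unit; sellers gain 5.6 per unit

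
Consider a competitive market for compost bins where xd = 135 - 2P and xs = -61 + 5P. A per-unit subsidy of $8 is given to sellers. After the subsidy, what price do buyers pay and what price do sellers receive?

Pre-subsidy: 135 - 2P = -61 + 5P gives P* = 28, x* = 79.
With the subsidy, sellers receive Ps = Pb + 8 for each unit, where Pb is the price buyers pay.
Supply in terms of Pb becomes xs = -61 + 5(Pb + 8) = -21 + 5Pb. Setting this equal to demand: 135 - 2Pb = -21 + 5Pb, so Pb = 156/7.
Sellers receive Ps = 156/7 + 8 = 212/7; x' = 135 − 2·(156/7) = 633/7.

Buyers pay 156/7; sellers receive 212/7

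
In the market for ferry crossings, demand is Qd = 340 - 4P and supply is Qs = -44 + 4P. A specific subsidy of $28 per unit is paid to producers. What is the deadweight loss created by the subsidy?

Pre-subsidy: 340 - 4P = -44 + 4P gives P* = 48, Q* = 148.
With the subsidy, sellers receive Ps = Pb + 28 for each unit, where Pb is the price buyers pay.
Supply in terms of Pb becomes Qs = -44 + 4(Pb + 28) = 68 + 4Pb. Setting this equal to demand: 340 - 4Pb = 68 + 4Pb, so Pb = 34.
Sellers receive Ps = 34 + 28 = 62; Q' = 340 − 4·34 = 204.
The subsidy expands output by 204 − 148 = 56 past the efficient level; on those units the gap between marginal cost and willingness to pay runs from 0 up to 28.
DWL = ½ × 28 × 56 = 784.

Deadweight loss = $784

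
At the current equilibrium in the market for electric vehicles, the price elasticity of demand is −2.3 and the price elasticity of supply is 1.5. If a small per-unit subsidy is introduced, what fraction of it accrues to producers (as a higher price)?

For a small subsidy around the equilibrium, the benefit split depends on the relative slopes, which at a point are proportional to the elasticities.
Buyer share = εs/(εs + |εd|) = 1.5/(1.5 + 2.3) = 15/38; seller share = |εd|/(εs + |εd|) = 23/38.
So producers capture 23/38 of the subsidy.

Producer share = 23/38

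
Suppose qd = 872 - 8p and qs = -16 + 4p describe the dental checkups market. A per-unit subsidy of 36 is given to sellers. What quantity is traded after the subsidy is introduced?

Pre-subsidy: 872 - 8p = -16 + 4p gives p* = 74, q* = 280.
With the subsidy, sellers receive ps = pb + 36 for each unit, where pb is the price buyers pay.
Supply in terms of pb becomes qs = -16 + 4(pb + 36) = 128 + 4pb. Setting this equal to demand: 872 - 8pb = 128 + 4pb, so pb = 62.
Sellers receive ps = 62 + 36 = 98; q' = 872 − 8·62 = 376.

q' = 376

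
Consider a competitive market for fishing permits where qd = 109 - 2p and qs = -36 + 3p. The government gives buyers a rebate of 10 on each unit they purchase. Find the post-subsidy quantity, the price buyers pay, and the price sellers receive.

q' = 63; buyers pay 23; sellers receive 33

Pre-subsidy: 109 - 2p = -36 + 3p gives p* = 29, q* = 51.
With the rebate, buyers effectively pay pb = ps − 10, where ps is the price sellers receive.
Demand in terms of ps becomes qd = 109 − 2(ps − 10) = 129 - 2ps. Setting this equal to supply: 129 - 2ps = -36 + 3ps, so ps = 33.
Buyers pay pb = 33 − 10 = 23; q' = -36 + 3·33 = 63.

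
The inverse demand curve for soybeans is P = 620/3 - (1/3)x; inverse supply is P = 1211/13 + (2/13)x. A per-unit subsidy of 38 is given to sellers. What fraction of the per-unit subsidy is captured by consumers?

Pre-subsidy: 620/3 - (1/3)x = 1211/13 + (2/13)x gives x* = 233 and P* = 129.
With the subsidy, sellers receive Ps = Pb + 38 for each unit, where Pb is the price buyers pay.
On the curves, Pb = 620/3 - (1/3)x and Ps = 1211/13 + (2/13)x; the wedge Ps − Pb = 38 gives 1211/13 + (2/13)x − (620/3 - (1/3)x) = 38, so x' = 311.
Then Pb = 620/3 − (1/3)·311 = 103 and Ps = 1211/13 + (2/13)·311 = 141.
Buyers' price falls by P* − Pb = 129 − 103 = 26; sellers' price rises by Ps − P* = 141 − 129 = 12.
So consumers capture 26/38 = 13/19 of each unit of subsidy.

Consumer share = 13/19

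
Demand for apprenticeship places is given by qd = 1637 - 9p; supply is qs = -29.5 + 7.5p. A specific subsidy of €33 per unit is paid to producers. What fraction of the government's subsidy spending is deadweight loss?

DWL / government spending = 135/1726

Pre-subsidy: 1637 - 9p = -29.5 + 7.5p gives p* = 101, q* = 728.
With the subsidy, sellers receive ps = pb + 33 for each unit, where pb is the price buyers pay.
Supply in terms of pb becomes qs = -29.5 + 7.5(pb + 33) = 218 + 7.5pb. Setting this equal to demand: 1637 - 9pb = 218 + 7.5pb, so pb = 86.
Sellers receive ps = 86 + 33 = 119; q' = 1637 − 9·86 = 863.
ΔCS = ½(728 + 863)(101 − 86) = 11932.5; ΔPS = ½(728 + 863)(119 − 101) = 14319.
Government spending = 33 × 863 = 28479.
DWL = ½ × 33 × (863 − 728) = 2227.5; fraction = 2227.5 / 28479 = 135/1726.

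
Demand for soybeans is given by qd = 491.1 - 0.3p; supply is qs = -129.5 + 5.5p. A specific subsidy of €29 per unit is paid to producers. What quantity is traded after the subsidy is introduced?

q' = 467.25

Pre-subsidy: 491.1 - 0.3p = -129.5 + 5.5p gives p* = 107, q* = 459.
With the subsidy, sellers receive ps = pb + 29 for each unit, where pb is the price buyers pay.
Supply in terms of pb becomes qs = -129.5 + 5.5(pb + 29) = 30 + 5.5pb. Setting this equal to demand: 491.1 - 0.3pb = 30 + 5.5pb, so pb = 79.5.
Sellers receive ps = 79.5 + 29 = 108.5; q' = 491.1 − 0.3·79.5 = 467.25.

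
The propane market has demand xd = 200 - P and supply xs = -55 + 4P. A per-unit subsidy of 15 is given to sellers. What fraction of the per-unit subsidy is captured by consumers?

Consumer share = 0.8

Pre-subsidy: 200 - P = -55 + 4P gives P* = 51, x* = 149.
With the subsidy, sellers receive Ps = Pb + 15 for each unit, where Pb is the price buyers pay.
Supply in terms of Pb becomes xs = -55 + 4(Pb + 15) = 5 + 4Pb. Setting this equal to demand: 200 - Pb = 5 + 4Pb, so Pb = 39.
Sellers receive Ps = 39 + 15 = 54; x' = 200 − 1·39 = 161.
Buyers' price falls by P* − Pb = 51 − 39 = 12; sellers' price rises by Ps − P* = 54 − 51 = 3.
So consumers capture 12/15 = 0.8 of each unit of subsidy.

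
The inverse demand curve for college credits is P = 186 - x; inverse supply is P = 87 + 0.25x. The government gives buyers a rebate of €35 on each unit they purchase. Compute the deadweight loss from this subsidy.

Deadweight loss = €490

Pre-subsidy: 186 - x = 87 + 0.25x gives x* = 79.2 and P* = 106.8.
With the rebate, buyers effectively pay Pb = Ps − 35, where Ps is the price sellers receive.
On the curves, Pb = 186 - x and Ps = 87 + 0.25x; the wedge Ps − Pb = 35 gives 87 + 0.25x − (186 - x) = 35, so x' = 107.2.
Then Pb = 186 − 1·107.2 = 78.8 and Ps = 87 + 0.25·107.2 = 113.8.
The subsidy expands output by 107.2 − 79.2 = 28 past the efficient level; on those units the gap between marginal cost and willingness to pay runs from 0 up to 35.
DWL = ½ × 35 × 28 = 490.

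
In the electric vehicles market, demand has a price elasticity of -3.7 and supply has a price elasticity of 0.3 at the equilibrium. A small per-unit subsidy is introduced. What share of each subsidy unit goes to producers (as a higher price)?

For a small subsidy around the equilibrium, the benefit split depends on the relative slopes, which at a point are proportional to the elasticities.
Buyer share = εs/(εs + |εd|) = 0.3/(0.3 + 3.7) = 0.075; seller share = |εd|/(εs + |εd|) = 0.925.
So producers capture 0.925 of the subsidy.

Producer share = 0.925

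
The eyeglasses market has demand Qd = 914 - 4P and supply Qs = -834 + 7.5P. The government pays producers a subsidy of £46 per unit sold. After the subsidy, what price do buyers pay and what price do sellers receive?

Pre-subsidy: 914 - 4P = -834 + 7.5P gives P* = 152, Q* = 306.
With the subsidy, sellers receive Ps = Pb + 46 for each unit, where Pb is the price buyers pay.
Supply in terms of Pb becomes Qs = -834 + 7.5(Pb + 46) = -489 + 7.5Pb. Setting this equal to demand: 914 - 4Pb = -489 + 7.5Pb, so Pb = 122.
Sellers receive Ps = 122 + 46 = 168; Q' = 914 − 4·122 = 426.

Buyers pay £122; sellers receive £168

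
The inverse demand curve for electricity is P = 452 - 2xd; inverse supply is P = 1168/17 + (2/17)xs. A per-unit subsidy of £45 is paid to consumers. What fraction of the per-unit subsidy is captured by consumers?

Pre-subsidy: 452 - 2x = 1168/17 + (2/17)x gives x* = 181 and P* = 90.
With the rebate, buyers effectively pay Pb = Ps − 45, where Ps is the price sellers receive.
On the curves, Pb = 452 - 2x and Ps = 1168/17 + (2/17)x; the wedge Ps − Pb = 45 gives 1168/17 + (2/17)x − (452 - 2x) = 45, so x' = 202.25.
Then Pb = 452 − 2·202.25 = 47.5 and Ps = 1168/17 + (2/17)·202.25 = 92.5.
Buyers' price falls by P* − Pb = 90 − 47.5 = 42.5; sellers' price rises by Ps − P* = 92.5 − 90 = 2.5.
So consumers capture 42.5/45 = 17/18 of each unit of subsidy.

Consumer share = 17/18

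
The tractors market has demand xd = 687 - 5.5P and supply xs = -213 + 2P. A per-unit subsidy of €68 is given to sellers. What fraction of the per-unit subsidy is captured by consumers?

Pre-subsidy: 687 - 5.5P = -213 + 2P gives P* = 120, x* = 27.
With the subsidy, sellers receive Ps = Pb + 68 for each unit, where Pb is the price buyers pay.
Supply in terms of Pb becomes xs = -213 + 2(Pb + 68) = -77 + 2Pb. Setting this equal to demand: 687 - 5.5Pb = -77 + 2Pb, so Pb = 1528/15.
Sellers receive Ps = 1528/15 + 68 = 2548/15; x' = 687 − 5.5·(1528/15) = 1901/15.
Buyers' price falls by P* − Pb = 120 − 1528/15 = 272/15; sellers' price rises by Ps − P* = 2548/15 − 120 = 748/15.
So consumers capture (272/15)/68 = 4/15 of each unit of subsidy.

Consumer share = 4/15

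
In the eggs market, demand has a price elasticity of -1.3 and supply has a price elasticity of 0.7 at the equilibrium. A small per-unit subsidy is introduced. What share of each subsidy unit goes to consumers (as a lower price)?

For a small subsidy around the equilibrium, the benefit split depends on the relative slopes, which at a point are proportional to the elasticities.
Buyer share = εs/(εs + |εd|) = 0.7/(0.7 + 1.3) = 0.35; seller share = |εd|/(εs + |εd|) = 0.65.

Consumer share = 0.35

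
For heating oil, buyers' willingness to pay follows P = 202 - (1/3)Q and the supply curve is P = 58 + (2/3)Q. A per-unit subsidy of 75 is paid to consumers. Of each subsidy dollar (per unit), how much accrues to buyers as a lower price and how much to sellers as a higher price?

Buyers gain 25 per unit; sellers gain 50 per unit

Pre-subsidy: 202 - (1/3)Q = 58 + (2/3)Q gives Q* = 144 and P* = 154.
With the rebate, buyers effectively pay Pb = Ps − 75, where Ps is the price sellers receive.
On the curves, Pb = 202 - (1/3)Q and Ps = 58 + (2/3)Q; the wedge Ps − Pb = 75 gives 58 + (2/3)Q − (202 - (1/3)Q) = 75, so Q' = 219.
Then Pb = 202 − (1/3)·219 = 129 and Ps = 58 + (2/3)·219 = 204.
Buyers' price falls by P* − Pb = 154 − 129 = 25; sellers' price rises by Ps − P* = 204 − 154 = 50.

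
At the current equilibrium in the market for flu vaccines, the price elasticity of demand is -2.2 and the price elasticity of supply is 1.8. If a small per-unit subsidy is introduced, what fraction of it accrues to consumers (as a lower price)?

For a small subsidy around the equilibrium, the benefit split depends on the relative slopes, which at a point are proportional to the elasticities.
Buyer share = εs/(εs + |εd|) = 1.8/(1.8 + 2.2) = 0.45; seller share = |εd|/(εs + |εd|) = 0.55.

Consumer share = 0.45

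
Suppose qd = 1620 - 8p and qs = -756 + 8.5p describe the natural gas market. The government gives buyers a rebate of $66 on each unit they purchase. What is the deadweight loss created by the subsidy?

Deadweight loss = $8976

Pre-subsidy: 1620 - 8p = -756 + 8.5p gives p* = 144, q* = 468.
With the rebate, buyers effectively pay pb = ps − 66, where ps is the price sellers receive.
Demand in terms of ps becomes qd = 1620 − 8(ps − 66) = 2148 - 8ps. Setting this equal to supply: 2148 - 8ps = -756 + 8.5ps, so ps = 176.
Buyers pay pb = 176 − 66 = 110; q' = -756 + 8.5·176 = 740.
The subsidy expands output by 740 − 468 = 272 past the efficient level; on those units the gap between marginal cost and willingness to pay runs from 0 up to 66.
DWL = ½ × 66 × 272 = 8976.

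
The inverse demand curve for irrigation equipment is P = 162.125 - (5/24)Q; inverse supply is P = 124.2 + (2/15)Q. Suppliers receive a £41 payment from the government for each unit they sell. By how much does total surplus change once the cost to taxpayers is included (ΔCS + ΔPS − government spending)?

Net change in total surplus = -£2460

Pre-subsidy: 162.125 - (5/24)Q = 124.2 + (2/15)Q gives Q* = 111 and P* = 139.
With the subsidy, sellers receive Ps = Pb + 41 for each unit, where Pb is the price buyers pay.
On the curves, Pb = 162.125 - (5/24)Q and Ps = 124.2 + (2/15)Q; the wedge Ps − Pb = 41 gives 124.2 + (2/15)Q − (162.125 - (5/24)Q) = 41, so Q' = 231.
Then Pb = 162.125 − (5/24)·231 = 114 and Ps = 124.2 + (2/15)·231 = 155.
ΔCS = ½(111 + 231)(139 − 114) = 4275; ΔPS = ½(111 + 231)(155 − 139) = 2736.
Government spending = 41 × 231 = 9471.
Net change = 4275 + 2736 − 9471 = -2460. The loss equals the DWL triangle ½·41·120.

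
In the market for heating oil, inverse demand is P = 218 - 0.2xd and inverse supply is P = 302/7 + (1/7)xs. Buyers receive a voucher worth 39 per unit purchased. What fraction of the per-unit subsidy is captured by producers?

Pre-subsidy: 218 - 0.2x = 302/7 + (1/7)x gives x* = 510 and P* = 116.
With the rebate, buyers effectively pay Pb = Ps − 39, where Ps is the price sellers receive.
On the curves, Pb = 218 - 0.2x and Ps = 302/7 + (1/7)x; the wedge Ps − Pb = 39 gives 302/7 + (1/7)x − (218 - 0.2x) = 39, so x' = 623.75.
Then Pb = 218 − 0.2·623.75 = 93.25 and Ps = 302/7 + (1/7)·623.75 = 132.25.
Buyers' price falls by P* − Pb = 116 − 93.25 = 22.75; sellers' price rises by Ps − P* = 132.25 − 116 = 16.25.
So producers capture 16.25/39 = 5/12 of each unit of subsidy.

Producer share = 5/12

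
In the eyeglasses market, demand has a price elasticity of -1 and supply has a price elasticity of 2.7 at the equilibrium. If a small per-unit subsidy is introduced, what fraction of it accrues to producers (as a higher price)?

Producer share = 10/37

For a small subsidy around the equilibrium, the benefit split depends on the relative slopes, which at a point are proportional to the elasticities.
Buyer share = εs/(εs + |εd|) = 2.7/(2.7 + 1) = 27/37; seller share = |εd|/(εs + |εd|) = 10/37.
So producers capture 10/37 of the subsidy.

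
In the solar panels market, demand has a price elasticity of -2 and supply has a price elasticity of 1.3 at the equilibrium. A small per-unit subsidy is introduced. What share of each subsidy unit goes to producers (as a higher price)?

Producer share = 20/33

For a small subsidy around the equilibrium, the benefit split depends on the relative slopes, which at a point are proportional to the elasticities.
Buyer share = εs/(εs + |εd|) = 1.3/(1.3 + 2) = 13/33; seller share = |εd|/(εs + |εd|) = 20/33.
So producers capture 20/33 of the subsidy.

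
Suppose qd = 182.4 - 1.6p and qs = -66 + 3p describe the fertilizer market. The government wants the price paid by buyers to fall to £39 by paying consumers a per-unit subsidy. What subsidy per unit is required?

Required subsidy s = £23 per unit

At a buyer price of 39, quantity demanded is 182.4 − 1.6·39 = 120.
Sellers supply 120 only when they receive ps with -66 + 3·ps = 120, i.e. ps = 62.
s = ps − pb = 62 − 39 = 23.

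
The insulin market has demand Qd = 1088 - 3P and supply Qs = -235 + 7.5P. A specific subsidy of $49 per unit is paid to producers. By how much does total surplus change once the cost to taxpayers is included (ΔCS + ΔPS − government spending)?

Net change in total surplus = -$2572.5

Pre-subsidy: 1088 - 3P = -235 + 7.5P gives P* = 126, Q* = 710.
With the subsidy, sellers receive Ps = Pb + 49 for each unit, where Pb is the price buyers pay.
Supply in terms of Pb becomes Qs = -235 + 7.5(Pb + 49) = 132.5 + 7.5Pb. Setting this equal to demand: 1088 - 3Pb = 132.5 + 7.5Pb, so Pb = 91.
Sellers receive Ps = 91 + 49 = 140; Q' = 1088 − 3·91 = 815.
ΔCS = ½(710 + 815)(126 − 91) = 26687.5; ΔPS = ½(710 + 815)(140 − 126) = 10675.
Government spending = 49 × 815 = 39935.
Net change = 26687.5 + 10675 − 39935 = -2572.5. The loss equals the DWL triangle ½·49·105.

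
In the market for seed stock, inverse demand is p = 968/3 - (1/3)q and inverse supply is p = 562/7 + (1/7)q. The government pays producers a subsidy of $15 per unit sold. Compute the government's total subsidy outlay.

Government cost = $8107.5

Pre-subsidy: 968/3 - (1/3)q = 562/7 + (1/7)q gives q* = 509 and p* = 153.
With the subsidy, sellers receive ps = pb + 15 for each unit, where pb is the price buyers pay.
On the curves, pb = 968/3 - (1/3)q and ps = 562/7 + (1/7)q; the wedge ps − pb = 15 gives 562/7 + (1/7)q − (968/3 - (1/3)q) = 15, so q' = 540.5.
Then pb = 968/3 − (1/3)·540.5 = 142.5 and ps = 562/7 + (1/7)·540.5 = 157.5.
Government outlay = subsidy × quantity = 15 × 540.5 = 8107.5.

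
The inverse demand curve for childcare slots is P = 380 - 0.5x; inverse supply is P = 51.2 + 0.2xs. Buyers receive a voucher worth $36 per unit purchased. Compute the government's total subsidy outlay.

Government cost = 131328/7

Pre-subsidy: 380 - 0.5x = 51.2 + 0.2x gives x* = 3288/7 and P* = 1016/7.
With the rebate, buyers effectively pay Pb = Ps − 36, where Ps is the price sellers receive.
On the curves, Pb = 380 - 0.5x and Ps = 51.2 + 0.2x; the wedge Ps − Pb = 36 gives 51.2 + 0.2x − (380 - 0.5x) = 36, so x' = 3648/7.
Then Pb = 380 − 0.5·(3648/7) = 836/7 and Ps = 51.2 + 0.2·(3648/7) = 1088/7.
Government outlay = subsidy × quantity = 36 × 3648/7 = 131328/7.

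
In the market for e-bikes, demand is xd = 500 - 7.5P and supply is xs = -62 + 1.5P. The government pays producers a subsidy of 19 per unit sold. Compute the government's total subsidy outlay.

Government cost = 12635/12

Pre-subsidy: 500 - 7.5P = -62 + 1.5P gives P* = 562/9, x* = 95/3.
With the subsidy, sellers receive Ps = Pb + 19 for each unit, where Pb is the price buyers pay.
Supply in terms of Pb becomes xs = -62 + 1.5(Pb + 19) = -33.5 + 1.5Pb. Setting this equal to demand: 500 - 7.5Pb = -33.5 + 1.5Pb, so Pb = 1067/18.
Sellers receive Ps = 1067/18 + 19 = 1409/18; x' = 500 − 7.5·(1067/18) = 665/12.
Government outlay = subsidy × quantity = 19 × 665/12 = 12635/12.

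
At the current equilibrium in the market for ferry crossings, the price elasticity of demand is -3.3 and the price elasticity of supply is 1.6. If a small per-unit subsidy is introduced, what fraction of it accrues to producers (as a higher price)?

For a small subsidy around the equilibrium, the benefit split depends on the relative slopes, which at a point are proportional to the elasticities.
Buyer share = εs/(εs + |εd|) = 1.6/(1.6 + 3.3) = 16/49; seller share = |εd|/(εs + |εd|) = 33/49.
So producers capture 33/49 of the subsidy.

Producer share = 33/49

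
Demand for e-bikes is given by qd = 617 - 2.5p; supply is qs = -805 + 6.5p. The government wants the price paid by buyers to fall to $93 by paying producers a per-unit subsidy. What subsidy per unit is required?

At a buyer price of 93, quantity demanded is 617 − 2.5·93 = 384.5.
Sellers supply 384.5 only when they receive ps with -805 + 6.5·ps = 384.5, i.e. ps = 183.
s = ps − pb = 183 − 93 = 90.

Required subsidy s = $90 per unit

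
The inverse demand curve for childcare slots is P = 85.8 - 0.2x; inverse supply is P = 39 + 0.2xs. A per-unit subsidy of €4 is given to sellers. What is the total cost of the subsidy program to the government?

Pre-subsidy: 85.8 - 0.2x = 39 + 0.2x gives x* = 117 and P* = 62.4.
With the subsidy, sellers receive Ps = Pb + 4 for each unit, where Pb is the price buyers pay.
On the curves, Pb = 85.8 - 0.2x and Ps = 39 + 0.2x; the wedge Ps − Pb = 4 gives 39 + 0.2x − (85.8 - 0.2x) = 4, so x' = 127.
Then Pb = 85.8 − 0.2·127 = 60.4 and Ps = 39 + 0.2·127 = 64.4.
Government outlay = subsidy × quantity = 4 × 127 = 508.

Government cost = €508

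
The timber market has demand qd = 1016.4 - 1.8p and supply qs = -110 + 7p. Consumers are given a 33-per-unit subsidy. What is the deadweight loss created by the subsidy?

Pre-subsidy: 1016.4 - 1.8p = -110 + 7p gives p* = 128, q* = 786.
With the rebate, buyers effectively pay pb = ps − 33, where ps is the price sellers receive.
Demand in terms of ps becomes qd = 1016.4 − 1.8(ps − 33) = 1075.8 - 1.8ps. Setting this equal to supply: 1075.8 - 1.8ps = -110 + 7ps, so ps = 134.75.
Buyers pay pb = 134.75 − 33 = 101.75; q' = -110 + 7·134.75 = 833.25.
The subsidy expands output by 833.25 − 786 = 47.25 past the efficient level; on those units the gap between marginal cost and willingness to pay runs from 0 up to 33.
DWL = ½ × 33 × 47.25 = 779.625.

Deadweight loss = 779.625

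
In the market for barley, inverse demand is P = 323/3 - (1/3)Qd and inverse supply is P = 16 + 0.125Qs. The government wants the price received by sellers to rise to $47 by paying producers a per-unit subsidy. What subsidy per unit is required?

At a seller price of 47, quantity supplied is -128 + 8·47 = 248.
Buyers absorb 248 only when they pay Pb = 323/3 − (1/3)·248 = 25.
s = Ps − Pb = 47 − 25 = 22.

Required subsidy s = $22 per unit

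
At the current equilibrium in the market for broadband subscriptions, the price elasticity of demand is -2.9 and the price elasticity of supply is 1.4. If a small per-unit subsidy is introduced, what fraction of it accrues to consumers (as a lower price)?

Consumer share = 14/43

For a small subsidy around the equilibrium, the benefit split depends on the relative slopes, which at a point are proportional to the elasticities.
Buyer share = εs/(εs + |εd|) = 1.4/(1.4 + 2.9) = 14/43; seller share = |εd|/(εs + |εd|) = 29/43.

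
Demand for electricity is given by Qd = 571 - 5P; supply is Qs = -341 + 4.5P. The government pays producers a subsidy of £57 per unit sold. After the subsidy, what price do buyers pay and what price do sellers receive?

Pre-subsidy: 571 - 5P = -341 + 4.5P gives P* = 96, Q* = 91.
With the subsidy, sellers receive Ps = Pb + 57 for each unit, where Pb is the price buyers pay.
Supply in terms of Pb becomes Qs = -341 + 4.5(Pb + 57) = -84.5 + 4.5Pb. Setting this equal to demand: 571 - 5Pb = -84.5 + 4.5Pb, so Pb = 69.
Sellers receive Ps = 69 + 57 = 126; Q' = 571 − 5·69 = 226.

Buyers pay £69; sellers receive £126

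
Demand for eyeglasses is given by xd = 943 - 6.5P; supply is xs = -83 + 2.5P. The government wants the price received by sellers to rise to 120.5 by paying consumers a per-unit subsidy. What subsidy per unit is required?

Required subsidy s = 9 per unit

At a seller price of 120.5, quantity supplied is -83 + 2.5·120.5 = 218.25.
Buyers absorb 218.25 only when they pay Pb with 943 − 6.5·Pb = 218.25, i.e. Pb = 111.5.
s = Ps − Pb = 120.5 − 111.5 = 9.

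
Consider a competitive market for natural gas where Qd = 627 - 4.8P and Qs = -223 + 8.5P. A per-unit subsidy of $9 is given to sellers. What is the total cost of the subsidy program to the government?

Pre-subsidy: 627 - 4.8P = -223 + 8.5P gives P* = 8500/133, Q* = 42591/133.
With the subsidy, sellers receive Ps = Pb + 9 for each unit, where Pb is the price buyers pay.
Supply in terms of Pb becomes Qs = -223 + 8.5(Pb + 9) = -146.5 + 8.5Pb. Setting this equal to demand: 627 - 4.8Pb = -146.5 + 8.5Pb, so Pb = 1105/19.
Sellers receive Ps = 1105/19 + 9 = 1276/19; Q' = 627 − 4.8·(1105/19) = 6609/19.
Government outlay = subsidy × quantity = 9 × 6609/19 = 59481/19.

Government cost = 59481/19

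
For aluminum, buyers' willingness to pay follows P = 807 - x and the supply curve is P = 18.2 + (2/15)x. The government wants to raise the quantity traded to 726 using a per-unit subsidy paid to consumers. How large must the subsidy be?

Required subsidy s = 34 per unit

At x = 726, from the demand curve buyers pay Pb = 807 − 1·726 = 81; from the supply curve sellers need Ps = 18.2 + (2/15)·726 = 115.
The subsidy must fill the gap: s = Ps − Pb = 115 − 81 = 34.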